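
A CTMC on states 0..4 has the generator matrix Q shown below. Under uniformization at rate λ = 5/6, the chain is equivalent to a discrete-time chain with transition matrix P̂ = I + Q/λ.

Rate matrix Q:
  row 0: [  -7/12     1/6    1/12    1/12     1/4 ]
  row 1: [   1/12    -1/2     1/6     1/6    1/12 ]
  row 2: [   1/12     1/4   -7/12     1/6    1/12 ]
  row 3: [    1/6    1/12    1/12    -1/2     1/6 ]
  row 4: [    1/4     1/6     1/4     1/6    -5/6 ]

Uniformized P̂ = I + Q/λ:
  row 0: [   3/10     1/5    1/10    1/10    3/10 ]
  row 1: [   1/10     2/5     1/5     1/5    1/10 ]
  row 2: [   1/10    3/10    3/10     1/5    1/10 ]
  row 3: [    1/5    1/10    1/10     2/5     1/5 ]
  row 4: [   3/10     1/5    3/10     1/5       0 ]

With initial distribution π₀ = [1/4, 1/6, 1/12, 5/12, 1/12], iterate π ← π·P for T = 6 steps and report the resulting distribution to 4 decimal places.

π = [0.1899, 0.2457, 0.1922, 0.2262, 0.1460]

t=0: π = [0.2500, 0.1667, 0.0833, 0.4167, 0.0833]
t=1: π = [0.2083, 0.2000, 0.1500, 0.2583, 0.1833]
t=2: π = [0.2042, 0.2292, 0.1867, 0.2308, 0.1492]
t=3: π = [0.1938, 0.2414, 0.1901, 0.2258, 0.1490]
t=4: π = [0.1911, 0.2447, 0.1920, 0.2258, 0.1464]
t=5: π = [0.1901, 0.2456, 0.1921, 0.2260, 0.1462]
t=6: π = [0.1899, 0.2457, 0.1922, 0.2262, 0.1460]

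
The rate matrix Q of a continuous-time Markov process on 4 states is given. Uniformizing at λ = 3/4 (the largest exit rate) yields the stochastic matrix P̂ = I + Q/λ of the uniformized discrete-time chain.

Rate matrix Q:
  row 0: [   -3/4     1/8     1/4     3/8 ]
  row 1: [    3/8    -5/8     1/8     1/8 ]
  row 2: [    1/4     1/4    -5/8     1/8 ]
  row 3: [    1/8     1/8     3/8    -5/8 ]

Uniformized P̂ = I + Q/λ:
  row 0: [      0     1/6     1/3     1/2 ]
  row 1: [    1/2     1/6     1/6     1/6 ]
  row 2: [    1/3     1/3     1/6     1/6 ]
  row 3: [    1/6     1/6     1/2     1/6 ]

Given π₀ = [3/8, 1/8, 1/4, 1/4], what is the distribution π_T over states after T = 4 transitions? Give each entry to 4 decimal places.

π = [0.2453, 0.2143, 0.2918, 0.2486]

t=0: π = [0.3750, 0.1250, 0.2500, 0.2500]
t=1: π = [0.1875, 0.2083, 0.3125, 0.2917]
t=2: π = [0.2569, 0.2188, 0.2951, 0.2292]
t=3: π = [0.2459, 0.2159, 0.2859, 0.2523]
t=4: π = [0.2453, 0.2143, 0.2918, 0.2486]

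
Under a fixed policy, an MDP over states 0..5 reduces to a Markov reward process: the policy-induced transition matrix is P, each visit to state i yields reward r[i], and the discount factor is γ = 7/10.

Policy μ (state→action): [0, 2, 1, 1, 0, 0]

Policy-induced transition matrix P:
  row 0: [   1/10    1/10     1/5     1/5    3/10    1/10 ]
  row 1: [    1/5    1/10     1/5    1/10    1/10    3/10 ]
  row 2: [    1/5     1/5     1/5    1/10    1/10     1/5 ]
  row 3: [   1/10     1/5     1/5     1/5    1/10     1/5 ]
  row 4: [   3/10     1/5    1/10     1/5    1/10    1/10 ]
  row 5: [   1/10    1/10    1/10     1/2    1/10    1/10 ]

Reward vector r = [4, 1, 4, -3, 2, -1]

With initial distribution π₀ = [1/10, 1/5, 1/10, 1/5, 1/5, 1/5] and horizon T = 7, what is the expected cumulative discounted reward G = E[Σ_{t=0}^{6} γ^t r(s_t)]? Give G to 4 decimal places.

G = 2.4187

t=0: π = [0.1000, 0.2000, 0.1000, 0.2000, 0.2000, 0.2000], E[r] = 0.6000, γ^t·E[r] = 0.600000, running G = 0.600000
t=1: π = [0.1700, 0.1500, 0.1600, 0.2300, 0.1200, 0.1700], E[r] = 0.8500, γ^t·E[r] = 0.595000, running G = 1.195000
t=2: π = [0.1550, 0.1510, 0.1710, 0.2200, 0.1340, 0.1690], E[r] = 0.8940, γ^t·E[r] = 0.438060, running G = 1.633060
t=3: π = [0.1590, 0.1525, 0.1697, 0.2185, 0.1310, 0.1693], E[r] = 0.9045, γ^t·E[r] = 0.310244, running G = 1.943304
t=4: π = [0.1584, 0.1519, 0.1700, 0.2186, 0.1318, 0.1693], E[r] = 0.9041, γ^t·E[r] = 0.217062, running G = 2.160366
t=5: π = [0.1585, 0.1520, 0.1699, 0.2186, 0.1317, 0.1692], E[r] = 0.9041, γ^t·E[r] = 0.151951, running G = 2.312316
t=6: π = [0.1585, 0.1520, 0.1699, 0.2186, 0.1317, 0.1693], E[r] = 0.9042, γ^t·E[r] = 0.106377, running G = 2.418694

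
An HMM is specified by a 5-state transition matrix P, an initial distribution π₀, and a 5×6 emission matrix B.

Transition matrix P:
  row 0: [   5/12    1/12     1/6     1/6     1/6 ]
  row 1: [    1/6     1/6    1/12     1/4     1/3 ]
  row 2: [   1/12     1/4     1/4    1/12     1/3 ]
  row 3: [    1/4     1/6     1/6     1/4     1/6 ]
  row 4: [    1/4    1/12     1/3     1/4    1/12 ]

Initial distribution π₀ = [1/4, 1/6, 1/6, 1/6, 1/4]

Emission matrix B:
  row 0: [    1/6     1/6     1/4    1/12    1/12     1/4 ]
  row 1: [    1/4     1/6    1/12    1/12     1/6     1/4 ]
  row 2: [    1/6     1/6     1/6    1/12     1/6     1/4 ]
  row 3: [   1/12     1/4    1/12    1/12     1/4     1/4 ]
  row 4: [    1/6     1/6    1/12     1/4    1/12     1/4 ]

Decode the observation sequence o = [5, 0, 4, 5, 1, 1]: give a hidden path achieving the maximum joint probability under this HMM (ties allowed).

path = [0, 0, 0, 0, 0, 0]

t=0: δ = [6.250e-02, 4.167e-02, 4.167e-02, 4.167e-02, 6.250e-02]  (obs o_0=5)
t=1: δ = [4.340e-03, 2.604e-03, 3.472e-03, 1.302e-03, 2.315e-03]  ψ = [0, 2, 4, 4, 1]  (obs o_1=0)
t=2: δ = [1.507e-04, 1.447e-04, 1.447e-04, 1.808e-04, 9.645e-05]  ψ = [0, 2, 2, 0, 2]  (obs o_2=4)
t=3: δ = [1.570e-05, 9.042e-06, 9.042e-06, 1.130e-05, 1.206e-05]  ψ = [0, 2, 2, 3, 1]  (obs o_3=5)
t=4: δ = [1.090e-06, 3.768e-07, 6.698e-07, 7.535e-07, 5.023e-07]  ψ = [0, 2, 4, 4, 1]  (obs o_4=1)
t=5: δ = [7.571e-08, 2.791e-08, 3.028e-08, 4.710e-08, 3.721e-08]  ψ = [0, 2, 0, 3, 2]  (obs o_5=1)
backtrack: best end state = 0; path = [0, 0, 0, 0, 0, 0]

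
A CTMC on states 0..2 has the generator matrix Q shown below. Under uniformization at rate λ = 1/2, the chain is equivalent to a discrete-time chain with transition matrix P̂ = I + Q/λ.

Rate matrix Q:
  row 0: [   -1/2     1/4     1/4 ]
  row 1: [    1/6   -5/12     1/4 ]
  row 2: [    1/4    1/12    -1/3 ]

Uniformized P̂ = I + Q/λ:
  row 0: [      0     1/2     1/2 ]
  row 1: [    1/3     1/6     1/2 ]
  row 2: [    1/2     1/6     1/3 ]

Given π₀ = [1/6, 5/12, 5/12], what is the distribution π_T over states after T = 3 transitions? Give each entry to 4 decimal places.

t=0: π = [0.1667, 0.4167, 0.4167]
t=1: π = [0.3472, 0.2222, 0.4306]
t=2: π = [0.2894, 0.2824, 0.4282]
t=3: π = [0.3083, 0.2631, 0.4286]

π = [0.3083, 0.2631, 0.4286]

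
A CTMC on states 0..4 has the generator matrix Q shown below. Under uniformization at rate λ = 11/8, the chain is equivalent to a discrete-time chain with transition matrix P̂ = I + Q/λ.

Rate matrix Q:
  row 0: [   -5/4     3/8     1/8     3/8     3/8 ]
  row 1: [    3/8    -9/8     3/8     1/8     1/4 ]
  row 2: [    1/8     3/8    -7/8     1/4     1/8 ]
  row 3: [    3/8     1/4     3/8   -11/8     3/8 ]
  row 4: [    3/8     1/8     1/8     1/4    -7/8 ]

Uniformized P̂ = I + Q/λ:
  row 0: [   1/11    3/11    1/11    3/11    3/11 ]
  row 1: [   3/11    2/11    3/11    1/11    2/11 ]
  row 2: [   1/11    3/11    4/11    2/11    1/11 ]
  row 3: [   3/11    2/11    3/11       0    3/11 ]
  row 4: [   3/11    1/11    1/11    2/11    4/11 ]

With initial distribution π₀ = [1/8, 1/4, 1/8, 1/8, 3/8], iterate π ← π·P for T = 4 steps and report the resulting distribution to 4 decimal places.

t=0: π = [0.1250, 0.2500, 0.1250, 0.1250, 0.3750]
t=1: π = [0.2273, 0.1705, 0.1932, 0.1477, 0.2614]
t=2: π = [0.1963, 0.1963, 0.2014, 0.1601, 0.2459]
t=3: π = [0.2004, 0.1956, 0.2106, 0.1527, 0.2406]
t=4: π = [0.1980, 0.1973, 0.2117, 0.1545, 0.2385]

π = [0.1980, 0.1973, 0.2117, 0.1545, 0.2385]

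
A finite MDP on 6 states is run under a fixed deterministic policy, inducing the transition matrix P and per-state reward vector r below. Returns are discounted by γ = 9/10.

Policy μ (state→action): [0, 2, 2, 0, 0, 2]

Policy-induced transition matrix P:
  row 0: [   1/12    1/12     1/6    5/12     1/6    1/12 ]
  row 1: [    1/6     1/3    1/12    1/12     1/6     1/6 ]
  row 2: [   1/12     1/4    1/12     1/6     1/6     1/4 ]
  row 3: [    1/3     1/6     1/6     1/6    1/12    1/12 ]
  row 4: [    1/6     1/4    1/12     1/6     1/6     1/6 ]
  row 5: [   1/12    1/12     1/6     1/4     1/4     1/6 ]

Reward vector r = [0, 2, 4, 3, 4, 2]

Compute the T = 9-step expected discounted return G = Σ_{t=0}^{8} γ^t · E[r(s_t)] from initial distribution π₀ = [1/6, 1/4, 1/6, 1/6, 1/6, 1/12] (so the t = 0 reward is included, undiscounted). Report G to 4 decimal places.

G = 15.0474

t=0: π = [0.1667, 0.2500, 0.1667, 0.1667, 0.1667, 0.0833], E[r] = 2.5000, γ^t·E[r] = 2.500000, running G = 2.500000
t=1: π = [0.1597, 0.2153, 0.1181, 0.1944, 0.1597, 0.1528], E[r] = 2.4306, γ^t·E[r] = 2.187500, running G = 4.687500
t=2: π = [0.1632, 0.1997, 0.1256, 0.2014, 0.1632, 0.1470], E[r] = 2.4525, γ^t·E[r] = 1.986563, running G = 6.674063
t=3: π = [0.1639, 0.1982, 0.1260, 0.2031, 0.1621, 0.1467], E[r] = 2.4514, γ^t·E[r] = 1.787098, running G = 8.461160
t=4: π = [0.1641, 0.1978, 0.1261, 0.2034, 0.1620, 0.1466], E[r] = 2.4513, γ^t·E[r] = 1.608327, running G = 10.069487
t=5: π = [0.1642, 0.1978, 0.1262, 0.2034, 0.1619, 0.1466], E[r] = 2.4513, γ^t·E[r] = 1.447487, running G = 11.516974
t=6: π = [0.1642, 0.1977, 0.1262, 0.2034, 0.1619, 0.1465], E[r] = 2.4513, γ^t·E[r] = 1.302732, running G = 12.819707
t=7: π = [0.1642, 0.1977, 0.1262, 0.2034, 0.1619, 0.1465], E[r] = 2.4513, γ^t·E[r] = 1.172459, running G = 13.992166
t=8: π = [0.1642, 0.1977, 0.1262, 0.2034, 0.1619, 0.1465], E[r] = 2.4513, γ^t·E[r] = 1.055213, running G = 15.047379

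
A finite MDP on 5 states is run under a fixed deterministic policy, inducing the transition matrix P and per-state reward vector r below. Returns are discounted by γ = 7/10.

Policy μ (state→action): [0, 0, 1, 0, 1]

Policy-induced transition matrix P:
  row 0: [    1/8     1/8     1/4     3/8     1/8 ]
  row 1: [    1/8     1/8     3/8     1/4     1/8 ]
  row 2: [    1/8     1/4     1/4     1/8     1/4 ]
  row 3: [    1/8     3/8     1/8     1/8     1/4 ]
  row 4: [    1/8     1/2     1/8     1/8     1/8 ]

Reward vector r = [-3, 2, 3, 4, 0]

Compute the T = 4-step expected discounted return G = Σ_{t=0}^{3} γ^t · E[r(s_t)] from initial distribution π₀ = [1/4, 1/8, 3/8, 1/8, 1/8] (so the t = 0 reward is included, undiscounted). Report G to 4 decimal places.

t=0: π = [0.2500, 0.1250, 0.3750, 0.1250, 0.1250], E[r] = 1.1250, γ^t·E[r] = 1.125000, running G = 1.125000
t=1: π = [0.1250, 0.2500, 0.2344, 0.2031, 0.1875], E[r] = 1.6406, γ^t·E[r] = 1.148438, running G = 2.273438
t=2: π = [0.1250, 0.2754, 0.2324, 0.1875, 0.1797], E[r] = 1.6230, γ^t·E[r] = 0.795293, running G = 3.068730
t=3: π = [0.1250, 0.2683, 0.2385, 0.1907, 0.1775], E[r] = 1.6399, γ^t·E[r] = 0.562483, running G = 3.631214

G = 3.6312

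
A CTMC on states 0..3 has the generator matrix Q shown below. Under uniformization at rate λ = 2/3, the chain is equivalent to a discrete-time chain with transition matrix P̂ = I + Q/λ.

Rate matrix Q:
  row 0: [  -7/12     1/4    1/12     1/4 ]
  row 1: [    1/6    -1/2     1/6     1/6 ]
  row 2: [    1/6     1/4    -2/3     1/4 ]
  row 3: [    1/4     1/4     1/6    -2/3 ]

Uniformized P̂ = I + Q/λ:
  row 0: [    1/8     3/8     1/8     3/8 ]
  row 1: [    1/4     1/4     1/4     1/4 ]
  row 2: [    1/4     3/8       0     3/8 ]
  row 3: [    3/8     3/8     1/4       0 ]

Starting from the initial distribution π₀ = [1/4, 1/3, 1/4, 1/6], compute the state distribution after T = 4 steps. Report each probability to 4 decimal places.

π = [0.2499, 0.3333, 0.1758, 0.2409]

t=0: π = [0.2500, 0.3333, 0.2500, 0.1667]
t=1: π = [0.2396, 0.3333, 0.1563, 0.2708]
t=2: π = [0.2539, 0.3333, 0.1810, 0.2318]
t=3: π = [0.2472, 0.3333, 0.1730, 0.2464]
t=4: π = [0.2499, 0.3333, 0.1758, 0.2409]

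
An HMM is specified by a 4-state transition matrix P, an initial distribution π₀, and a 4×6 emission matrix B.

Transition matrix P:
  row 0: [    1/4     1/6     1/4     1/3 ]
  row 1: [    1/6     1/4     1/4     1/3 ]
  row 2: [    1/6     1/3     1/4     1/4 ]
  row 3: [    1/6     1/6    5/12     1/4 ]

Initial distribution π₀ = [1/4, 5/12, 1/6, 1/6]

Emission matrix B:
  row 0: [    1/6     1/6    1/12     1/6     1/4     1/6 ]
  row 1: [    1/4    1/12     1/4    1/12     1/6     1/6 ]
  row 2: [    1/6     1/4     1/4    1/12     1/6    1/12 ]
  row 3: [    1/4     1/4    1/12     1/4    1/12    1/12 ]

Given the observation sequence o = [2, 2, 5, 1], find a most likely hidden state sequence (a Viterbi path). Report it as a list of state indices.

t=0: δ = [2.083e-02, 1.042e-01, 4.167e-02, 1.389e-02]  (obs o_0=2)
t=1: δ = [1.447e-03, 6.510e-03, 6.510e-03, 2.894e-03]  ψ = [1, 1, 1, 1]  (obs o_1=2)
t=2: δ = [1.808e-04, 3.617e-04, 1.356e-04, 1.808e-04]  ψ = [1, 2, 1, 1]  (obs o_2=5)
t=3: δ = [1.005e-05, 7.535e-06, 2.261e-05, 3.014e-05]  ψ = [1, 1, 1, 1]  (obs o_3=1)
backtrack: best end state = 3; path = [1, 2, 1, 3]

path = [1, 2, 1, 3]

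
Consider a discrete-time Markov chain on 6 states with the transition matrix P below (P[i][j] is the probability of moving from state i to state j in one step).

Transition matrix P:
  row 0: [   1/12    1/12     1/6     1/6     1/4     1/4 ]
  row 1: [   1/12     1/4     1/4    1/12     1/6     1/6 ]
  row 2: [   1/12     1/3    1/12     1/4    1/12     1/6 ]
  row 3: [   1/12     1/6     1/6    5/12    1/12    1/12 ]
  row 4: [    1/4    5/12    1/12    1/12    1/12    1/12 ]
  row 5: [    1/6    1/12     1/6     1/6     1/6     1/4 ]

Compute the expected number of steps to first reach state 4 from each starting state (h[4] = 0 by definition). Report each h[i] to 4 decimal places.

h = [6.4328, 7.0037, 7.6186, 7.8066, 0.0000, 6.9689]

First-step conditioning: h[4] = 0; for i ≠ 4, h[i] = 1 + Σ_k P[i][k]·h[k].
  h[0] = 1 + 1/12·h[0] + 1/12·h[1] + 1/6·h[2] + 1/6·h[3] + 1/4·h[5]
  h[1] = 1 + 1/12·h[0] + 1/4·h[1] + 1/4·h[2] + 1/12·h[3] + 1/6·h[5]
  h[2] = 1 + 1/12·h[0] + 1/3·h[1] + 1/12·h[2] + 1/4·h[3] + 1/6·h[5]
  h[3] = 1 + 1/12·h[0] + 1/6·h[1] + 1/6·h[2] + 5/12·h[3] + 1/12·h[5]
  h[5] = 1 + 1/6·h[0] + 1/12·h[1] + 1/6·h[2] + 1/6·h[3] + 1/4·h[5]
Solving the 5×5 linear system over states ≠ 4 gives exactly h = [33264/5171, 36216/5171, 39396/5171, 40368/5171, 0, 36036/5171] (h[4] = 0 is the target).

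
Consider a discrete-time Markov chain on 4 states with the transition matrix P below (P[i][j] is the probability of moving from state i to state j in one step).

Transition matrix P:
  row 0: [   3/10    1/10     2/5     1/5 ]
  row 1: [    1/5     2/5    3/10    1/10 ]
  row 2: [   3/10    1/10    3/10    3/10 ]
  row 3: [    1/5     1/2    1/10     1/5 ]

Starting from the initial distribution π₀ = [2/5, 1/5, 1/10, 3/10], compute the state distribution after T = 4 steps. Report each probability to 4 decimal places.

π = [0.2539, 0.2585, 0.2849, 0.2027]

t=0: π = [0.4000, 0.2000, 0.1000, 0.3000]
t=1: π = [0.2500, 0.2800, 0.2800, 0.1900]
t=2: π = [0.2530, 0.2600, 0.2870, 0.2000]
t=3: π = [0.2540, 0.2580, 0.2853, 0.2027]
t=4: π = [0.2539, 0.2585, 0.2849, 0.2027]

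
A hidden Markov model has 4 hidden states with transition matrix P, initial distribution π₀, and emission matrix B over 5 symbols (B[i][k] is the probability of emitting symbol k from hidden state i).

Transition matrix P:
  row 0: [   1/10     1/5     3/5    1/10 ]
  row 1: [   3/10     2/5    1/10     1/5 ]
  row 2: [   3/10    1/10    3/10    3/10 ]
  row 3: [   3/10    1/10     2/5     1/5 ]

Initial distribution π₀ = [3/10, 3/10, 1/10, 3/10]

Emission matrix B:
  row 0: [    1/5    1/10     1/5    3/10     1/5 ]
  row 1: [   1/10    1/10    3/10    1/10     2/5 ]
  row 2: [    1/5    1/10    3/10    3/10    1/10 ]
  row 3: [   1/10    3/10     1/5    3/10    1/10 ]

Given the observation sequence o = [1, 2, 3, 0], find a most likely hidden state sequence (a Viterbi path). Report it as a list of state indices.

path = [3, 2, 0, 2]

t=0: δ = [3.000e-02, 3.000e-02, 1.000e-02, 9.000e-02]  (obs o_0=1)
t=1: δ = [5.400e-03, 3.600e-03, 1.080e-02, 3.600e-03]  ψ = [3, 1, 3, 3]  (obs o_1=2)
t=2: δ = [9.720e-04, 1.440e-04, 9.720e-04, 9.720e-04]  ψ = [2, 1, 0, 2]  (obs o_2=3)
t=3: δ = [5.832e-05, 1.944e-05, 1.166e-04, 2.916e-05]  ψ = [2, 0, 0, 2]  (obs o_3=0)
backtrack: best end state = 2; path = [3, 2, 0, 2]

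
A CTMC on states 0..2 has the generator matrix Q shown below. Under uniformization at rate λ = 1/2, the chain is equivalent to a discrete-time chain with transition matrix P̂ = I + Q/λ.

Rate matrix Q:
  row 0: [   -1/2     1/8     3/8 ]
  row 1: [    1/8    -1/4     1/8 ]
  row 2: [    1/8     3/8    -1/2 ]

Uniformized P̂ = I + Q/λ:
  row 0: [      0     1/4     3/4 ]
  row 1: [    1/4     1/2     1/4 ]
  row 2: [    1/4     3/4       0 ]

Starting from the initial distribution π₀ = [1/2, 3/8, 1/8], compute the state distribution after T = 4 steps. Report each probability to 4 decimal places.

π = [0.2012, 0.5288, 0.2700]

t=0: π = [0.5000, 0.3750, 0.1250]
t=1: π = [0.1250, 0.4063, 0.4688]
t=2: π = [0.2188, 0.5859, 0.1953]
t=3: π = [0.1953, 0.4941, 0.3105]
t=4: π = [0.2012, 0.5288, 0.2700]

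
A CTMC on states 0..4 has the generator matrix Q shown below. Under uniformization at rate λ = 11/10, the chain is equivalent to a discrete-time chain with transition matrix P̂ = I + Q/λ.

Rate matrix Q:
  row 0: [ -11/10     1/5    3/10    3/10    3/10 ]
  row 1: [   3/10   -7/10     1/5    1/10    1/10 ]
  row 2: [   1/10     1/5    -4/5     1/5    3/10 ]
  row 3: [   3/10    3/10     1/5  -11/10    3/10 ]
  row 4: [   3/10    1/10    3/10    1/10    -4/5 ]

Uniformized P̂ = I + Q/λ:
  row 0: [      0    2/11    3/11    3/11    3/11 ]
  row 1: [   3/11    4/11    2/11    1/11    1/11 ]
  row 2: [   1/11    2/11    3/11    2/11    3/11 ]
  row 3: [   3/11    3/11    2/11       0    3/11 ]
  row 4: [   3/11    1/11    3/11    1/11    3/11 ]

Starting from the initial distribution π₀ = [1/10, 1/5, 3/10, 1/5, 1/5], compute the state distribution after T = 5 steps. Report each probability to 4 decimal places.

t=0: π = [0.1000, 0.2000, 0.3000, 0.2000, 0.2000]
t=1: π = [0.1909, 0.2182, 0.2364, 0.1182, 0.2364]
t=2: π = [0.1777, 0.2107, 0.2421, 0.1364, 0.2331]
t=3: π = [0.1802, 0.2113, 0.2412, 0.1328, 0.2344]
t=4: π = [0.1797, 0.2110, 0.2414, 0.1335, 0.2343]
t=5: π = [0.1798, 0.2110, 0.2414, 0.1334, 0.2344]

π = [0.1798, 0.2110, 0.2414, 0.1334, 0.2344]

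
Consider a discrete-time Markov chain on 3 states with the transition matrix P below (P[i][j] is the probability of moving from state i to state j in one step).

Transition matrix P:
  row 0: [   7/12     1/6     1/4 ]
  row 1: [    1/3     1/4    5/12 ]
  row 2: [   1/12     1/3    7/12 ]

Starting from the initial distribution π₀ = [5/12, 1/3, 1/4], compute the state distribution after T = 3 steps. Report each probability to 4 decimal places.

t=0: π = [0.4167, 0.3333, 0.2500]
t=1: π = [0.3750, 0.2361, 0.3889]
t=2: π = [0.3299, 0.2512, 0.4190]
t=3: π = [0.3111, 0.2574, 0.4315]

π = [0.3111, 0.2574, 0.4315]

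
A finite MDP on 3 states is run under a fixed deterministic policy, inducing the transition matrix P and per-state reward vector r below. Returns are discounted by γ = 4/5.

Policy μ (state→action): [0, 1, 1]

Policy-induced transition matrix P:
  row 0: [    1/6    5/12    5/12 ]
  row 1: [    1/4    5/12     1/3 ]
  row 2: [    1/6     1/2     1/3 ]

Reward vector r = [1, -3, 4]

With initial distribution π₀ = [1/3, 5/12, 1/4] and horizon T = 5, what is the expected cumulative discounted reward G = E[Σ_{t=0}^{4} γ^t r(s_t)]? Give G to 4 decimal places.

t=0: π = [0.3333, 0.4167, 0.2500], E[r] = 0.0833, γ^t·E[r] = 0.083333, running G = 0.083333
t=1: π = [0.2014, 0.4375, 0.3611], E[r] = 0.3333, γ^t·E[r] = 0.266667, running G = 0.350000
t=2: π = [0.2031, 0.4468, 0.3501], E[r] = 0.2633, γ^t·E[r] = 0.168519, running G = 0.518519
t=3: π = [0.2039, 0.4458, 0.3503], E[r] = 0.2674, γ^t·E[r] = 0.136914, running G = 0.655432
t=4: π = [0.2038, 0.4459, 0.3503], E[r] = 0.2676, γ^t·E[r] = 0.109590, running G = 0.765022

G = 0.7650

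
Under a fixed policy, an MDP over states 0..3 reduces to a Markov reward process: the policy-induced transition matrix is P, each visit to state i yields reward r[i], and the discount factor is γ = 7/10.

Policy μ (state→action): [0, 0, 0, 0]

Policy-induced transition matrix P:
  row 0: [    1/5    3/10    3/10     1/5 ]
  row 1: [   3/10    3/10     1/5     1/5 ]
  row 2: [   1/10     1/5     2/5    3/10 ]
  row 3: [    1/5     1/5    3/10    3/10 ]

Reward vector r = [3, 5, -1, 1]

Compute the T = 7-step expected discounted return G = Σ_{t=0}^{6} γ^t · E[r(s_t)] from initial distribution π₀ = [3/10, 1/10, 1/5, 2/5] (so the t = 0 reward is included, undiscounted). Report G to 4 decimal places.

t=0: π = [0.3000, 0.1000, 0.2000, 0.4000], E[r] = 1.6000, γ^t·E[r] = 1.600000, running G = 1.600000
t=1: π = [0.1900, 0.2400, 0.3100, 0.2600], E[r] = 1.7200, γ^t·E[r] = 1.204000, running G = 2.804000
t=2: π = [0.1930, 0.2430, 0.3070, 0.2570], E[r] = 1.7440, γ^t·E[r] = 0.854560, running G = 3.658560
t=3: π = [0.1936, 0.2436, 0.3064, 0.2564], E[r] = 1.7488, γ^t·E[r] = 0.599838, running G = 4.258398
t=4: π = [0.1937, 0.2437, 0.3063, 0.2563], E[r] = 1.7498, γ^t·E[r] = 0.420117, running G = 4.678516
t=5: π = [0.1937, 0.2437, 0.3063, 0.2563], E[r] = 1.7500, γ^t·E[r] = 0.294114, running G = 4.972630
t=6: π = [0.1937, 0.2437, 0.3063, 0.2563], E[r] = 1.7500, γ^t·E[r] = 0.205885, running G = 5.178515

G = 5.1785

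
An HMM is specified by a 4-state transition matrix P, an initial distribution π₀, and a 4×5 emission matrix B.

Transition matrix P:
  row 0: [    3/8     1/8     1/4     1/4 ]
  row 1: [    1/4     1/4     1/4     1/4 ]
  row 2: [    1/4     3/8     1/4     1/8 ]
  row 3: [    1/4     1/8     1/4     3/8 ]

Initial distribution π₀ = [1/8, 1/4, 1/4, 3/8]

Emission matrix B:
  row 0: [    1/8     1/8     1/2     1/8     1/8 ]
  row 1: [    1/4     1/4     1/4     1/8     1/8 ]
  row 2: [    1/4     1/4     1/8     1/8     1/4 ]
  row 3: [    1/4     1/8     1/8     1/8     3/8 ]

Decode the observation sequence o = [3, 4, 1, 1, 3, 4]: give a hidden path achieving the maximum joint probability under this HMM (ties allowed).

path = [3, 3, 2, 1, 3, 3]

t=0: δ = [1.562e-02, 3.125e-02, 3.125e-02, 4.688e-02]  (obs o_0=3)
t=1: δ = [1.465e-03, 1.465e-03, 2.930e-03, 6.592e-03]  ψ = [3, 2, 3, 3]  (obs o_1=4)
t=2: δ = [2.060e-04, 2.747e-04, 4.120e-04, 3.090e-04]  ψ = [3, 2, 3, 3]  (obs o_2=1)
t=3: δ = [1.287e-05, 3.862e-05, 2.575e-05, 1.448e-05]  ψ = [2, 2, 2, 3]  (obs o_3=1)
t=4: δ = [1.207e-06, 1.207e-06, 1.207e-06, 1.207e-06]  ψ = [1, 1, 1, 1]  (obs o_4=3)
t=5: δ = [5.658e-08, 5.658e-08, 7.544e-08, 1.697e-07]  ψ = [0, 2, 0, 3]  (obs o_5=4)
backtrack: best end state = 3; path = [3, 3, 2, 1, 3, 3]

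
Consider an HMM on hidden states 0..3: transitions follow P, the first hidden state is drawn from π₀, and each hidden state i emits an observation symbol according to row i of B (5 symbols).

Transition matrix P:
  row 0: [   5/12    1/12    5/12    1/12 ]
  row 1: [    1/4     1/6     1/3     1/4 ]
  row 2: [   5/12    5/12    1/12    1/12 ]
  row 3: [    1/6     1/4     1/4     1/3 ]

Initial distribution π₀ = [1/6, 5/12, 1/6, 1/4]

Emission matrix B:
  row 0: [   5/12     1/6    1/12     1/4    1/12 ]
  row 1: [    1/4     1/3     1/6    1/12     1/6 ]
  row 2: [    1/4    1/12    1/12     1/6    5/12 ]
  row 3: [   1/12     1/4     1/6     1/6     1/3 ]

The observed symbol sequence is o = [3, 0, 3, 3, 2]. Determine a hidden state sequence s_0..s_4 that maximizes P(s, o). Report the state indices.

t=0: δ = [4.167e-02, 3.472e-02, 2.778e-02, 4.167e-02]  (obs o_0=3)
t=1: δ = [7.234e-03, 2.894e-03, 4.340e-03, 1.157e-03]  ψ = [0, 2, 0, 3]  (obs o_1=0)
t=2: δ = [7.535e-04, 1.507e-04, 5.023e-04, 1.206e-04]  ψ = [0, 2, 0, 1]  (obs o_2=3)
t=3: δ = [7.849e-05, 1.744e-05, 5.233e-05, 1.047e-05]  ψ = [0, 2, 0, 0]  (obs o_3=3)
t=4: δ = [2.725e-06, 3.634e-06, 2.725e-06, 1.090e-06]  ψ = [0, 2, 0, 0]  (obs o_4=2)
backtrack: best end state = 1; path = [0, 0, 0, 2, 1]

path = [0, 0, 0, 2, 1]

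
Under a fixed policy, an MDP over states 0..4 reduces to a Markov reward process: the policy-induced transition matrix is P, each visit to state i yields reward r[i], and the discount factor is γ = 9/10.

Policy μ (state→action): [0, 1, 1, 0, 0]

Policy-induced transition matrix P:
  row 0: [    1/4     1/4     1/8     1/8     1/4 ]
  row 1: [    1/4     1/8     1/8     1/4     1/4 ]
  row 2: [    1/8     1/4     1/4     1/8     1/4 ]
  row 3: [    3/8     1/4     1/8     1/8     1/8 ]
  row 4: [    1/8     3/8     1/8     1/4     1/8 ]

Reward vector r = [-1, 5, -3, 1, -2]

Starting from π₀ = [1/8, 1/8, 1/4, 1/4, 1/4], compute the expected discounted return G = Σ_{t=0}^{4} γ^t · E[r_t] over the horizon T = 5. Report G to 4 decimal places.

t=0: π = [0.1250, 0.1250, 0.2500, 0.2500, 0.2500], E[r] = -0.5000, γ^t·E[r] = -0.500000, running G = -0.500000
t=1: π = [0.2188, 0.2656, 0.1563, 0.1719, 0.1875], E[r] = 0.4375, γ^t·E[r] = 0.393750, running G = -0.106250
t=2: π = [0.2285, 0.2402, 0.1445, 0.1816, 0.2051], E[r] = 0.3105, γ^t·E[r] = 0.251543, running G = 0.145293
t=3: π = [0.2290, 0.2456, 0.1431, 0.1807, 0.2017], E[r] = 0.3472, γ^t·E[r] = 0.253085, running G = 0.398378
t=4: π = [0.2295, 0.2445, 0.1429, 0.1809, 0.2022], E[r] = 0.3409, γ^t·E[r] = 0.223652, running G = 0.622031

G = 0.6220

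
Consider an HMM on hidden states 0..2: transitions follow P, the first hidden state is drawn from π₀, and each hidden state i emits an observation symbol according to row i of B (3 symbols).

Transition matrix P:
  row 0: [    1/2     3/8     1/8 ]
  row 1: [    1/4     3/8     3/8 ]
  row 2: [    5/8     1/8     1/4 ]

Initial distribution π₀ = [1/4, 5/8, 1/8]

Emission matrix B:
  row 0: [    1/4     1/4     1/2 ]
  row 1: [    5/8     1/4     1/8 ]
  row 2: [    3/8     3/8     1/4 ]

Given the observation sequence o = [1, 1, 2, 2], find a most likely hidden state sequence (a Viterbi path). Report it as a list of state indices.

t=0: δ = [6.250e-02, 1.562e-01, 4.688e-02]  (obs o_0=1)
t=1: δ = [9.766e-03, 1.465e-02, 2.197e-02]  ψ = [1, 1, 1]  (obs o_1=1)
t=2: δ = [6.866e-03, 6.866e-04, 1.373e-03]  ψ = [2, 1, 1]  (obs o_2=2)
t=3: δ = [1.717e-03, 3.219e-04, 2.146e-04]  ψ = [0, 0, 0]  (obs o_3=2)
backtrack: best end state = 0; path = [1, 2, 0, 0]

path = [1, 2, 0, 0]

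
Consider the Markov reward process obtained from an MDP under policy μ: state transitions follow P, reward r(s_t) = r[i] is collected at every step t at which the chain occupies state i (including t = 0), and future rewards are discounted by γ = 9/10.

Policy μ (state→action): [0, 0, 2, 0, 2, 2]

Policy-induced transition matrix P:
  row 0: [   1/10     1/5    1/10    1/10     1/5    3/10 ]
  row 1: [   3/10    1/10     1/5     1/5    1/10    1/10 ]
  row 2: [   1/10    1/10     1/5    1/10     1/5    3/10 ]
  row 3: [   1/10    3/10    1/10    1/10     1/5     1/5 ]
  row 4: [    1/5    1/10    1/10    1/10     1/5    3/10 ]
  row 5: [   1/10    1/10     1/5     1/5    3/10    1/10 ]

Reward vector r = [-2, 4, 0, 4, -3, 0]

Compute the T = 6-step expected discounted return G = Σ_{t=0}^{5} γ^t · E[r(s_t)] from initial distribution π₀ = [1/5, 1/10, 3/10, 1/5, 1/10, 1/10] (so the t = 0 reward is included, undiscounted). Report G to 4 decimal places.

t=0: π = [0.2000, 0.1000, 0.3000, 0.2000, 0.1000, 0.1000], E[r] = 0.5000, γ^t·E[r] = 0.500000, running G = 0.500000
t=1: π = [0.1300, 0.1600, 0.1500, 0.1200, 0.2000, 0.2400], E[r] = 0.2600, γ^t·E[r] = 0.234000, running G = 0.734000
t=2: π = [0.1520, 0.1370, 0.1550, 0.1400, 0.2080, 0.2080], E[r] = 0.1800, γ^t·E[r] = 0.145800, running G = 0.879800
t=3: π = [0.1482, 0.1432, 0.1500, 0.1345, 0.2071, 0.2170], E[r] = 0.1931, γ^t·E[r] = 0.140770, running G = 1.020570
t=4: π = [0.1494, 0.1417, 0.1510, 0.1360, 0.2074, 0.2145], E[r] = 0.1901, γ^t·E[r] = 0.124738, running G = 1.145308
t=5: π = [0.1491, 0.1421, 0.1507, 0.1356, 0.2073, 0.2152], E[r] = 0.1910, γ^t·E[r] = 0.112811, running G = 1.258119

G = 1.2581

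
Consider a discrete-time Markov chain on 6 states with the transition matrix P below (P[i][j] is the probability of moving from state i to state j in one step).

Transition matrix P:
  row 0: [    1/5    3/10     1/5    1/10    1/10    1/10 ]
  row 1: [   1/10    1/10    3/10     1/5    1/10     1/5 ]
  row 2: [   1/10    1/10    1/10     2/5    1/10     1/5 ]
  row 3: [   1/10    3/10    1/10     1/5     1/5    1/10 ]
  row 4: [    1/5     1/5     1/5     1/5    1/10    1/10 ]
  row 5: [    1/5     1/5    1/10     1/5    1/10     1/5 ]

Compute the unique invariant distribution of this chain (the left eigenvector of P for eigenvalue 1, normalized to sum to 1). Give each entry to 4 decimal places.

Balance equations π_j = Σ_i π_i·P[i][j]:
  π_0 = 1/5·π_0 + 1/10·π_1 + 1/10·π_2 + 1/10·π_3 + 1/5·π_4 + 1/5·π_5
  π_1 = 3/10·π_0 + 1/10·π_1 + 1/10·π_2 + 3/10·π_3 + 1/5·π_4 + 1/5·π_5
  π_2 = 1/5·π_0 + 3/10·π_1 + 1/10·π_2 + 1/10·π_3 + 1/5·π_4 + 1/10·π_5
  π_3 = 1/10·π_0 + 1/5·π_1 + 2/5·π_2 + 1/5·π_3 + 1/5·π_4 + 1/5·π_5
  π_4 = 1/10·π_0 + 1/10·π_1 + 1/10·π_2 + 1/5·π_3 + 1/10·π_4 + 1/10·π_5
  normalize: π_0 + π_1 + π_2 + π_3 + π_4 + π_5 = 1
Solving the linear system gives exactly π = [166/1173, 78/391, 65/391, 257/1173, 143/1173, 178/1173].

π = [0.1415, 0.1995, 0.1662, 0.2191, 0.1219, 0.1517]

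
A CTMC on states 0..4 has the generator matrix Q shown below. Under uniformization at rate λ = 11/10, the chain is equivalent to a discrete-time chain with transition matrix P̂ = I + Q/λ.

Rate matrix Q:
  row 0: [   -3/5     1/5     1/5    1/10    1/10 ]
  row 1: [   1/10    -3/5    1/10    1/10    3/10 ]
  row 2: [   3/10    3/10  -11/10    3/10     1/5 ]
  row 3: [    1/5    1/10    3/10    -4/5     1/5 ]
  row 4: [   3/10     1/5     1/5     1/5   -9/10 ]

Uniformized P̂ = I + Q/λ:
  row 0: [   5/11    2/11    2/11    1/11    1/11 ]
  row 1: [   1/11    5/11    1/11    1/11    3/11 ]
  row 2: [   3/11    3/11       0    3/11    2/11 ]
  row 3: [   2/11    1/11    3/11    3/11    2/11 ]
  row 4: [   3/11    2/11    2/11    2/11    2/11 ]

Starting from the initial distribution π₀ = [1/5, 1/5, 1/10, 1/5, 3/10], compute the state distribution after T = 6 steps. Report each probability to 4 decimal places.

π = [0.2601, 0.2479, 0.1474, 0.1640, 0.1807]

t=0: π = [0.2000, 0.2000, 0.1000, 0.2000, 0.3000]
t=1: π = [0.2545, 0.2273, 0.1636, 0.1727, 0.1818]
t=2: π = [0.2620, 0.2430, 0.1471, 0.1686, 0.1793]
t=3: π = [0.2609, 0.2461, 0.1483, 0.1646, 0.1801]
t=4: π = [0.2604, 0.2475, 0.1474, 0.1642, 0.1805]
t=5: π = [0.2602, 0.2478, 0.1474, 0.1640, 0.1806]
t=6: π = [0.2601, 0.2479, 0.1474, 0.1640, 0.1807]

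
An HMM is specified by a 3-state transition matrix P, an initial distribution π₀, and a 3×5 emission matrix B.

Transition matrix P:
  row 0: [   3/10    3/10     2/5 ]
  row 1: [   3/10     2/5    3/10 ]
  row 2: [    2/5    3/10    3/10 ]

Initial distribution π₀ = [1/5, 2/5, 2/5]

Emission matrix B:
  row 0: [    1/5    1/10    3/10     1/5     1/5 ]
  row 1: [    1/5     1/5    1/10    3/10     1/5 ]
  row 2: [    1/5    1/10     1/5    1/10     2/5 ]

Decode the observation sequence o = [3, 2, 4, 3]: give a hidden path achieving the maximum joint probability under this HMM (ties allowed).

path = [1, 0, 2, 1]

t=0: δ = [4.000e-02, 1.200e-01, 4.000e-02]  (obs o_0=3)
t=1: δ = [1.080e-02, 4.800e-03, 7.200e-03]  ψ = [1, 1, 1]  (obs o_1=2)
t=2: δ = [6.480e-04, 6.480e-04, 1.728e-03]  ψ = [0, 0, 0]  (obs o_2=4)
t=3: δ = [1.382e-04, 1.555e-04, 5.184e-05]  ψ = [2, 2, 2]  (obs o_3=3)
backtrack: best end state = 1; path = [1, 0, 2, 1]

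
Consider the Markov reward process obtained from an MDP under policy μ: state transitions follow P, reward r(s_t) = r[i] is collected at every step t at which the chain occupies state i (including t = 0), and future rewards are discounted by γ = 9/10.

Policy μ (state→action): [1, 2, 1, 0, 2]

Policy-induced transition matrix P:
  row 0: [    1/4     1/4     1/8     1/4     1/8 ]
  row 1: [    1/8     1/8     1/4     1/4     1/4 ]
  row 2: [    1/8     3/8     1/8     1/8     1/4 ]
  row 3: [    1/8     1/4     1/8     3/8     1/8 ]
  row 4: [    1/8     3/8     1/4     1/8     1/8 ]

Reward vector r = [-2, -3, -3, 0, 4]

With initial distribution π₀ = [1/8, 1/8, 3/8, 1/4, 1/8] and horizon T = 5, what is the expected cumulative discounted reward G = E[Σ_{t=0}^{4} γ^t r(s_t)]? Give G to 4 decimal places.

t=0: π = [0.1250, 0.1250, 0.3750, 0.2500, 0.1250], E[r] = -1.2500, γ^t·E[r] = -1.250000, running G = -1.250000
t=1: π = [0.1406, 0.2969, 0.1563, 0.2188, 0.1875], E[r] = -0.8906, γ^t·E[r] = -0.801563, running G = -2.051563
t=2: π = [0.1426, 0.2559, 0.1855, 0.2344, 0.1816], E[r] = -0.8828, γ^t·E[r] = -0.715078, running G = -2.766641
t=3: π = [0.1428, 0.2639, 0.1797, 0.2334, 0.1802], E[r] = -0.8958, γ^t·E[r] = -0.653003, running G = -3.419644
t=4: π = [0.1429, 0.2620, 0.1805, 0.2342, 0.1805], E[r] = -0.8914, γ^t·E[r] = -0.584860, running G = -4.004503

G = -4.0045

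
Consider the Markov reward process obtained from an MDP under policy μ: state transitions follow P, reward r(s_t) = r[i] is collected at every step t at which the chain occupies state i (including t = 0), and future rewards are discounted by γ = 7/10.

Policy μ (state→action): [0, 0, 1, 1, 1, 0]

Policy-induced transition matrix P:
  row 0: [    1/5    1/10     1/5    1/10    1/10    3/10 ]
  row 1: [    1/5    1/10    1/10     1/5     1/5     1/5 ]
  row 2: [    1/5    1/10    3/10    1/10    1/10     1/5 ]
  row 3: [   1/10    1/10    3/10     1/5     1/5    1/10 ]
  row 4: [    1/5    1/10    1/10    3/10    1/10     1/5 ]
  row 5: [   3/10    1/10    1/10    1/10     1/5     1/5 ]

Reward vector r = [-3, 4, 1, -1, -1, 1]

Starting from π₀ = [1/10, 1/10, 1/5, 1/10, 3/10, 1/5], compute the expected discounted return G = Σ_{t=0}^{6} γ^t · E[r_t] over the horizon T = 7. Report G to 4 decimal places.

t=0: π = [0.1000, 0.1000, 0.2000, 0.1000, 0.3000, 0.2000], E[r] = 0.1000, γ^t·E[r] = 0.100000, running G = 0.100000
t=1: π = [0.2100, 0.1000, 0.1700, 0.1800, 0.1400, 0.2000], E[r] = -0.1800, γ^t·E[r] = -0.126000, running G = -0.026000
t=2: π = [0.2020, 0.1000, 0.1910, 0.1560, 0.1480, 0.2030], E[r] = -0.1160, γ^t·E[r] = -0.056840, running G = -0.082840
t=3: π = [0.2047, 0.1000, 0.1896, 0.1552, 0.1459, 0.2046], E[r] = -0.1210, γ^t·E[r] = -0.041503, running G = -0.124343
t=4: π = [0.2049, 0.1000, 0.1894, 0.1547, 0.1460, 0.2050], E[r] = -0.1211, γ^t·E[r] = -0.029081, running G = -0.153424
t=5: π = [0.2050, 0.1000, 0.1893, 0.1547, 0.1460, 0.2050], E[r] = -0.1214, γ^t·E[r] = -0.020397, running G = -0.173821
t=6: π = [0.2050, 0.1000, 0.1893, 0.1547, 0.1460, 0.2050], E[r] = -0.1214, γ^t·E[r] = -0.014283, running G = -0.188104

G = -0.1881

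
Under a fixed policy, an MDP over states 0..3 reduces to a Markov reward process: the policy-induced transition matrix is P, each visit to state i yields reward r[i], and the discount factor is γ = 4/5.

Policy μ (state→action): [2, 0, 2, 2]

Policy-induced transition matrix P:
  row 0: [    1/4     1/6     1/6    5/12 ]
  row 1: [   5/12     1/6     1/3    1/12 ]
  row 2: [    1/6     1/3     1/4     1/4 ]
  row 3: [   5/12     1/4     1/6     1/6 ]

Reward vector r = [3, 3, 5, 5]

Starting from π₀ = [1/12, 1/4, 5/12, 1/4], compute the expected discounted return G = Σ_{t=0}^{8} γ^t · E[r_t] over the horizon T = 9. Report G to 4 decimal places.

G = 17.3952

t=0: π = [0.0833, 0.2500, 0.4167, 0.2500], E[r] = 4.3333, γ^t·E[r] = 4.333333, running G = 4.333333
t=1: π = [0.2986, 0.2569, 0.2431, 0.2014], E[r] = 3.8889, γ^t·E[r] = 3.111111, running G = 7.444444
t=2: π = [0.3061, 0.2240, 0.2297, 0.2402], E[r] = 3.9398, γ^t·E[r] = 2.521481, running G = 9.965926
t=3: π = [0.3082, 0.2250, 0.2231, 0.2437], E[r] = 3.9336, γ^t·E[r] = 2.014025, running G = 11.979951
t=4: π = [0.3095, 0.2242, 0.2228, 0.2436], E[r] = 3.9326, γ^t·E[r] = 1.610812, running G = 13.590762
t=5: π = [0.3094, 0.2241, 0.2226, 0.2439], E[r] = 3.9330, γ^t·E[r] = 1.288777, running G = 14.879540
t=6: π = [0.3095, 0.2241, 0.2226, 0.2439], E[r] = 3.9329, γ^t·E[r] = 1.030988, running G = 15.910528
t=7: π = [0.3094, 0.2241, 0.2226, 0.2439], E[r] = 3.9329, γ^t·E[r] = 0.824795, running G = 16.735323
t=8: π = [0.3095, 0.2241, 0.2226, 0.2439], E[r] = 3.9329, γ^t·E[r] = 0.659836, running G = 17.395159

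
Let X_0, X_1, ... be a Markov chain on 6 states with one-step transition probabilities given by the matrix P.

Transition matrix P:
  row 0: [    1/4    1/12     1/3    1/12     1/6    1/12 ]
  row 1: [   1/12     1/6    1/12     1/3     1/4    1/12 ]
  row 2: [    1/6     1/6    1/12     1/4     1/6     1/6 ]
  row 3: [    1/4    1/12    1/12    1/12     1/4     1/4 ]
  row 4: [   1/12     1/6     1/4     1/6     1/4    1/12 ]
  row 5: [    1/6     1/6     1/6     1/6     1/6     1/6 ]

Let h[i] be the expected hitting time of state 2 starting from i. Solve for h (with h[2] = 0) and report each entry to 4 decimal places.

h = [4.3156, 5.9091, 0.0000, 5.6239, 4.9717, 5.3641]

First-step conditioning: h[2] = 0; for i ≠ 2, h[i] = 1 + Σ_k P[i][k]·h[k].
  h[0] = 1 + 1/4·h[0] + 1/12·h[1] + 1/12·h[3] + 1/6·h[4] + 1/12·h[5]
  h[1] = 1 + 1/12·h[0] + 1/6·h[1] + 1/3·h[3] + 1/4·h[4] + 1/12·h[5]
  h[3] = 1 + 1/4·h[0] + 1/12·h[1] + 1/12·h[3] + 1/4·h[4] + 1/4·h[5]
  h[4] = 1 + 1/12·h[0] + 1/6·h[1] + 1/6·h[3] + 1/4·h[4] + 1/12·h[5]
  h[5] = 1 + 1/6·h[0] + 1/6·h[1] + 1/6·h[3] + 1/6·h[4] + 1/6·h[5]
Solving the 5×5 linear system over states ≠ 2 gives exactly h = [23067/5345, 31584/5345, 0, 6012/1069, 26574/5345, 28671/5345] (h[2] = 0 is the target).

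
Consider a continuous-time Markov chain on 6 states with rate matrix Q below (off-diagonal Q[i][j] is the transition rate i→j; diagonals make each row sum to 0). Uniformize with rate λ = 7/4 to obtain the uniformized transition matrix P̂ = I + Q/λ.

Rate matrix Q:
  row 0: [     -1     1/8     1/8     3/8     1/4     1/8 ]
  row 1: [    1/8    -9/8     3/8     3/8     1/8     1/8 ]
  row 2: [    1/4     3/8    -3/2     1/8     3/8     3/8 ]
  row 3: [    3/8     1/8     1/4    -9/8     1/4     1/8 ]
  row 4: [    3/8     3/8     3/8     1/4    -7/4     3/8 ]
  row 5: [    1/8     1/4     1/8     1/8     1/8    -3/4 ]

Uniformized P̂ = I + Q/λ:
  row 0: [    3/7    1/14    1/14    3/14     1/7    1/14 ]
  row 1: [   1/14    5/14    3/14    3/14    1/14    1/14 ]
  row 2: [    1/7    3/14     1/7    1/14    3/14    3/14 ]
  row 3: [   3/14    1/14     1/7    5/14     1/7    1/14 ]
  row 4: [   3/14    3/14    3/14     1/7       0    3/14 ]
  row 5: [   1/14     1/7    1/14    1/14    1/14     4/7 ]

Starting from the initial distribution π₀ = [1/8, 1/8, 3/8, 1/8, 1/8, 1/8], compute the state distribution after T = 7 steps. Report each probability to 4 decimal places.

π = [0.1909, 0.1700, 0.1340, 0.1831, 0.1095, 0.2125]

t=0: π = [0.1250, 0.1250, 0.3750, 0.1250, 0.1250, 0.1250]
t=1: π = [0.1786, 0.1875, 0.1429, 0.1518, 0.1339, 0.2054]
t=2: π = [0.1862, 0.1792, 0.1384, 0.1767, 0.1059, 0.2136]
t=3: π = [0.1882, 0.1728, 0.1347, 0.1817, 0.1096, 0.2131]
t=4: π = [0.1899, 0.1709, 0.1344, 0.1827, 0.1093, 0.2129]
t=5: π = [0.1905, 0.1703, 0.1341, 0.1830, 0.1094, 0.2127]
t=6: π = [0.1908, 0.1701, 0.1340, 0.1831, 0.1094, 0.2126]
t=7: π = [0.1909, 0.1700, 0.1340, 0.1831, 0.1095, 0.2125]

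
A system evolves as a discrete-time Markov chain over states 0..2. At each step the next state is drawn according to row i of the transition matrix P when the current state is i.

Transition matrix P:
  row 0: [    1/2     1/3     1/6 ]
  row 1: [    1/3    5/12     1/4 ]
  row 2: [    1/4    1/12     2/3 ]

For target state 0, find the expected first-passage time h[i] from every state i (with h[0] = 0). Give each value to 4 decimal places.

First-step conditioning: h[0] = 0; for i ≠ 0, h[i] = 1 + Σ_k P[i][k]·h[k].
  h[1] = 1 + 5/12·h[1] + 1/4·h[2]
  h[2] = 1 + 1/12·h[1] + 2/3·h[2]
Solving the 2×2 linear system over states ≠ 0 gives exactly h = [0, 84/25, 96/25] (h[0] = 0 is the target).

h = [0.0000, 3.3600, 3.8400]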